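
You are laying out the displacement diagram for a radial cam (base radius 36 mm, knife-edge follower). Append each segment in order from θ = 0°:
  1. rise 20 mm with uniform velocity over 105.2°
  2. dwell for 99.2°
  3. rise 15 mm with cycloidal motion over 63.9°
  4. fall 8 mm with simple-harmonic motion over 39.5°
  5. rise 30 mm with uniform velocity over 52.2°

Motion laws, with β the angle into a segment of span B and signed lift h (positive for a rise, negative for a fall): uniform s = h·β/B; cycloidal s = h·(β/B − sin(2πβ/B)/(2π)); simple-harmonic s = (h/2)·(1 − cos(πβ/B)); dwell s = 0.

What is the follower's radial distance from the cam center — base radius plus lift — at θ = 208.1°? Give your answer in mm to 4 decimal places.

seg 1 [0°–105.2°] uniform, h=20: full span → s += 20 → s = 20.0000
seg 2 [105.2°–204.4°] dwell: s stays 20.0000
seg 3 [204.4°–268.3°] cycloidal, h=15: θ=208.1° here. β=3.7, B=63.9. 15·(0.0579 − sin(2π·0.0579)/(2π)) = 0.0190 → s = 20.0190
radial distance = base radius + s = 36 + 20.0190 = 56.0190

56.0190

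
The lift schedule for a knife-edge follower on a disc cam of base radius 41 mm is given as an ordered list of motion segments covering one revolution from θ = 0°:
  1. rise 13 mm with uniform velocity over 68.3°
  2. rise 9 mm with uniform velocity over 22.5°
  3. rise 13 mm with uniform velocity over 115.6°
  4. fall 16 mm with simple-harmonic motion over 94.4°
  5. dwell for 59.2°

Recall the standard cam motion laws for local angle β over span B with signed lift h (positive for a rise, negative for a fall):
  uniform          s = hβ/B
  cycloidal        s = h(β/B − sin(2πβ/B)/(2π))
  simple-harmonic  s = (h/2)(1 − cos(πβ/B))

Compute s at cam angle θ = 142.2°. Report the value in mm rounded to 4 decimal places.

seg 1 [0°–68.3°] uniform, h=13: full span → s += 13 → s = 13.0000
seg 2 [68.3°–90.8°] uniform, h=9: full span → s += 9 → s = 22.0000
seg 3 [90.8°–206.4°] uniform, h=13: θ=142.2° here. β=51.4, B=115.6. 13·51.4/115.6 = 5.7803 → s = 27.7803

27.7803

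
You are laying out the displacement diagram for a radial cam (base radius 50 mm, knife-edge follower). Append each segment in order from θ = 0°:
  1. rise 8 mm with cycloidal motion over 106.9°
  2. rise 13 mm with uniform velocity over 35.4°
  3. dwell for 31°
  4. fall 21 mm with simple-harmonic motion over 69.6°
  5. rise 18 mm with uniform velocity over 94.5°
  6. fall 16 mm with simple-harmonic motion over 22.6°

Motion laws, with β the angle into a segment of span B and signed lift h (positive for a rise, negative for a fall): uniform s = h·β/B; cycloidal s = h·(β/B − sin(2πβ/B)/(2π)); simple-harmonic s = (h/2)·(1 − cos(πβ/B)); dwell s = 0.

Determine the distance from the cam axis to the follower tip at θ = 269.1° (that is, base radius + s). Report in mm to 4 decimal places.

seg 1 [0°–106.9°] cycloidal, h=8: full span → s += 8 → s = 8.0000
seg 2 [106.9°–142.3°] uniform, h=13: full span → s += 13 → s = 21.0000
seg 3 [142.3°–173.3°] dwell: s stays 21.0000
seg 4 [173.3°–242.9°] simple-harmonic, h=-21: full span → s += -21 → s = 0.0000
seg 5 [242.9°–337.4°] uniform, h=18: θ=269.1° here. β=26.2, B=94.5. 18·26.2/94.5 = 4.9905 → s = 4.9905
radial distance = base radius + s = 50 + 4.9905 = 54.9905

54.9905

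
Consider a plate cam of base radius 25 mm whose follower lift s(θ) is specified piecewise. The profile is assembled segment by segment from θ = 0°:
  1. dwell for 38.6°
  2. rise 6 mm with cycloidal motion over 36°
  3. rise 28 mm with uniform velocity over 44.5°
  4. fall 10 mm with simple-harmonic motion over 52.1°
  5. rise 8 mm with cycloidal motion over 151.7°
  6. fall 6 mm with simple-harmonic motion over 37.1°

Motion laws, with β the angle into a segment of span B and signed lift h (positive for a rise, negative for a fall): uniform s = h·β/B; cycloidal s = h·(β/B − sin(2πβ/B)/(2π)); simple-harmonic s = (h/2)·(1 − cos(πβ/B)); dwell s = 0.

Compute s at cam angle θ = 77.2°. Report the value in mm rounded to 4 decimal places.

seg 1 [0°–38.6°] dwell: s stays 0.0000
seg 2 [38.6°–74.6°] cycloidal, h=6: full span → s += 6 → s = 6.0000
seg 3 [74.6°–119.1°] uniform, h=28: θ=77.2° here. β=2.6, B=44.5. 28·2.6/44.5 = 1.6360 → s = 7.6360

7.6360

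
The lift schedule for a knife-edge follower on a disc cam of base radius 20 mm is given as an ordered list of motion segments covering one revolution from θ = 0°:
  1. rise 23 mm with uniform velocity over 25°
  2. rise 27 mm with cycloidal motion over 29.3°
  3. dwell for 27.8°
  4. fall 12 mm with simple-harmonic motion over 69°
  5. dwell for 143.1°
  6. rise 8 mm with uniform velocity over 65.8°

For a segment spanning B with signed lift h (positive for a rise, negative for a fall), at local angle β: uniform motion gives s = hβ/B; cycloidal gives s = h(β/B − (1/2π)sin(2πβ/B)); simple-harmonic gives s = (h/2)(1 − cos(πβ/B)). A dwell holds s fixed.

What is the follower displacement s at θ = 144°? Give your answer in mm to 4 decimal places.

seg 1 [0°–25°] uniform, h=23: full span → s += 23 → s = 23.0000
seg 2 [25°–54.3°] cycloidal, h=27: full span → s += 27 → s = 50.0000
seg 3 [54.3°–82.1°] dwell: s stays 50.0000
seg 4 [82.1°–151.1°] simple-harmonic, h=-12: θ=144° here. β=61.9, B=69. -12/2·(1 − cos(π·0.8971)) = -11.6892 → s = 38.3108

38.3108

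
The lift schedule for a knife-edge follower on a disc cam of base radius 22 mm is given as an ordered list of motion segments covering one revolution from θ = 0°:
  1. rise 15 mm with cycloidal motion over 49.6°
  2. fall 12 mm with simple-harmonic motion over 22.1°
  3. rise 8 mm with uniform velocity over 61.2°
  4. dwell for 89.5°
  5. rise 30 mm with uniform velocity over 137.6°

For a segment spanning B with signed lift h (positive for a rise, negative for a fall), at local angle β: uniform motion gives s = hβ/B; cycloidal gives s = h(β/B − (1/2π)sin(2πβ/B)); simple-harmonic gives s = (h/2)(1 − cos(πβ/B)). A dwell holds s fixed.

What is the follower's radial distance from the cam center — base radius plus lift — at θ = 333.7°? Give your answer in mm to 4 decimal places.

seg 1 [0°–49.6°] cycloidal, h=15: full span → s += 15 → s = 15.0000
seg 2 [49.6°–71.7°] simple-harmonic, h=-12: full span → s += -12 → s = 3.0000
seg 3 [71.7°–132.9°] uniform, h=8: full span → s += 8 → s = 11.0000
seg 4 [132.9°–222.4°] dwell: s stays 11.0000
seg 5 [222.4°–360°] uniform, h=30: θ=333.7° here. β=111.3, B=137.6. 30·111.3/137.6 = 24.2660 → s = 35.2660
radial distance = base radius + s = 22 + 35.2660 = 57.2660

57.2660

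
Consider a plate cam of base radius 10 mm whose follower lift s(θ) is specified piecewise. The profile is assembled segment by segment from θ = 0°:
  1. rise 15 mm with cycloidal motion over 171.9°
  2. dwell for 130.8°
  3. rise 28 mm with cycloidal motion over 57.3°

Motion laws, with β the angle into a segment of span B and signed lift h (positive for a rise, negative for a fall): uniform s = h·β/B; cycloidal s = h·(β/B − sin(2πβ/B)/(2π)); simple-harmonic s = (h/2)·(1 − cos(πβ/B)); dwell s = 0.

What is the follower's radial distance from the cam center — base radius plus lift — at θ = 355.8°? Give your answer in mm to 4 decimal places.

seg 1 [0°–171.9°] cycloidal, h=15: full span → s += 15 → s = 15.0000
seg 2 [171.9°–302.7°] dwell: s stays 15.0000
seg 3 [302.7°–360°] cycloidal, h=28: θ=355.8° here. β=53.1, B=57.3. 28·(0.9267 − sin(2π·0.9267)/(2π)) = 27.9282 → s = 42.9282
radial distance = base radius + s = 10 + 42.9282 = 52.9282

52.9282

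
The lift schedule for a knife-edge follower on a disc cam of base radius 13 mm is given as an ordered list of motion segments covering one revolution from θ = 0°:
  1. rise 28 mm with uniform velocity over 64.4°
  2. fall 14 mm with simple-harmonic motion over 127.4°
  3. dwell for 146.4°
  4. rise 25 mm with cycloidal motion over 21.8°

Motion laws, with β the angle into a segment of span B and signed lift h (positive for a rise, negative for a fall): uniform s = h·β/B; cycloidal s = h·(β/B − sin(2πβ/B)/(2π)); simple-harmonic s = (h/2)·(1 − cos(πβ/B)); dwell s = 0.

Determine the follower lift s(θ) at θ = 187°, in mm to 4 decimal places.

seg 1 [0°–64.4°] uniform, h=28: full span → s += 28 → s = 28.0000
seg 2 [64.4°–191.8°] simple-harmonic, h=-14: θ=187° here. β=122.6, B=127.4. -14/2·(1 − cos(π·0.9623)) = -13.9510 → s = 14.0490

14.0490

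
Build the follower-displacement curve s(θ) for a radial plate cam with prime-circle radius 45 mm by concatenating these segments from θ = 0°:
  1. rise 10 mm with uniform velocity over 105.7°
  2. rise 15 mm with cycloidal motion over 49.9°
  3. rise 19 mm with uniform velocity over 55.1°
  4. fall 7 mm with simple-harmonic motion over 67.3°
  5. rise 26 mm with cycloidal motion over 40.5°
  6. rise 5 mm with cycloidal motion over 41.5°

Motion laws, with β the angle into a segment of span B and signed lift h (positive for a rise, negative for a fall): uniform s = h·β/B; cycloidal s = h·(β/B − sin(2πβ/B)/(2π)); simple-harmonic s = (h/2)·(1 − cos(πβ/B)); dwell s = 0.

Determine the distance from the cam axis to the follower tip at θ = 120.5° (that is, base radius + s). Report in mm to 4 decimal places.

seg 1 [0°–105.7°] uniform, h=10: full span → s += 10 → s = 10.0000
seg 2 [105.7°–155.6°] cycloidal, h=15: θ=120.5° here. β=14.8, B=49.9. 15·(0.2966 − sin(2π·0.2966)/(2π)) = 2.1631 → s = 12.1631
radial distance = base radius + s = 45 + 12.1631 = 57.1631

57.1631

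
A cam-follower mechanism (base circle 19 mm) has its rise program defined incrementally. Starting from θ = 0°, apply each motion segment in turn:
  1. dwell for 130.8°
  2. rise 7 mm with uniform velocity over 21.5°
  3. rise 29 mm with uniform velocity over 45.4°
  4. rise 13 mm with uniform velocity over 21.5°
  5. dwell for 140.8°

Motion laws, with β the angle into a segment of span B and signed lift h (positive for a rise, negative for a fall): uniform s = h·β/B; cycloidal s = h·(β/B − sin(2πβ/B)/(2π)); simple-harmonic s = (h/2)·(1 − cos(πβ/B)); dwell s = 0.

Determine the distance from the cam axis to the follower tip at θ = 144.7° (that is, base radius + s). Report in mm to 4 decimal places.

seg 1 [0°–130.8°] dwell: s stays 0.0000
seg 2 [130.8°–152.3°] uniform, h=7: θ=144.7° here. β=13.9, B=21.5. 7·13.9/21.5 = 4.5256 → s = 4.5256
radial distance = base radius + s = 19 + 4.5256 = 23.5256

23.5256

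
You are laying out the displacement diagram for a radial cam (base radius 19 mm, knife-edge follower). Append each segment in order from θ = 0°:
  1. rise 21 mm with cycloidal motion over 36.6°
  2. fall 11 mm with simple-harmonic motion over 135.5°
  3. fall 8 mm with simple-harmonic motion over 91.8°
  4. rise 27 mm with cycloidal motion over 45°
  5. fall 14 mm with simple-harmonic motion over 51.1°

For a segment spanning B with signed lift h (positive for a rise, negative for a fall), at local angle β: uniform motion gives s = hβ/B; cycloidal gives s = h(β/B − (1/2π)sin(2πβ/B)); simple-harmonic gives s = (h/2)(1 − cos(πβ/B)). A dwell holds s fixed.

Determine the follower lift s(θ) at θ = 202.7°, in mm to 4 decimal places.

seg 1 [0°–36.6°] cycloidal, h=21: full span → s += 21 → s = 21.0000
seg 2 [36.6°–172.1°] simple-harmonic, h=-11: full span → s += -11 → s = 10.0000
seg 3 [172.1°–263.9°] simple-harmonic, h=-8: θ=202.7° here. β=30.6, B=91.8. -8/2·(1 − cos(π·0.3333)) = -2.0000 → s = 8.0000

8.0000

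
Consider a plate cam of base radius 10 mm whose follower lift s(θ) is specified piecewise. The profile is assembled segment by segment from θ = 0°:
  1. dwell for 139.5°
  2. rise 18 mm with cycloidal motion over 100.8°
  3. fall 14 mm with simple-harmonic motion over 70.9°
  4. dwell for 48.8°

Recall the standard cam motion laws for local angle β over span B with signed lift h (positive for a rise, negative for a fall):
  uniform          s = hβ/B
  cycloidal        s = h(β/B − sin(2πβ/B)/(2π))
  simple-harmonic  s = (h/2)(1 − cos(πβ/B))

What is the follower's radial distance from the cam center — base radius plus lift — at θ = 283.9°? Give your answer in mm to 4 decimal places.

seg 1 [0°–139.5°] dwell: s stays 0.0000
seg 2 [139.5°–240.3°] cycloidal, h=18: full span → s += 18 → s = 18.0000
seg 3 [240.3°–311.2°] simple-harmonic, h=-14: θ=283.9° here. β=43.6, B=70.9. -14/2·(1 − cos(π·0.6150)) = -9.4733 → s = 8.5267
radial distance = base radius + s = 10 + 8.5267 = 18.5267

18.5267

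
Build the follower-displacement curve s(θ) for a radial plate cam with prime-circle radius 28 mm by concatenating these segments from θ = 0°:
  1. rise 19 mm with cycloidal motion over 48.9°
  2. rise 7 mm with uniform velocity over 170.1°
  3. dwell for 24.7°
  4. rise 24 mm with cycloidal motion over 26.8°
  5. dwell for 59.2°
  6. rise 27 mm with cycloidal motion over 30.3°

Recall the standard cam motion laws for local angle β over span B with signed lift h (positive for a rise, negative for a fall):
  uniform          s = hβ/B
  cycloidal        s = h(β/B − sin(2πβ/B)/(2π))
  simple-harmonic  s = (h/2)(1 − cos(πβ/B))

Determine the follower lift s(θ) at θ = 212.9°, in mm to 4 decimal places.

seg 1 [0°–48.9°] cycloidal, h=19: full span → s += 19 → s = 19.0000
seg 2 [48.9°–219°] uniform, h=7: θ=212.9° here. β=164, B=170.1. 7·164/170.1 = 6.7490 → s = 25.7490

25.7490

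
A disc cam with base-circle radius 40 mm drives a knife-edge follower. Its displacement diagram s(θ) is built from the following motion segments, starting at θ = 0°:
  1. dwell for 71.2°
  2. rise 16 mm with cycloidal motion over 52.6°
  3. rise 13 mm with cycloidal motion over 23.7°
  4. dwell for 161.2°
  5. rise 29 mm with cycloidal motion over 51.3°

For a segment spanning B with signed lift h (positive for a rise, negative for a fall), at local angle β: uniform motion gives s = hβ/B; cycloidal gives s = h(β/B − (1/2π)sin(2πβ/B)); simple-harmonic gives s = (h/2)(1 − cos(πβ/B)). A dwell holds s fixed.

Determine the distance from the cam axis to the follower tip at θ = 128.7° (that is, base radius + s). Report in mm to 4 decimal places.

seg 1 [0°–71.2°] dwell: s stays 0.0000
seg 2 [71.2°–123.8°] cycloidal, h=16: full span → s += 16 → s = 16.0000
seg 3 [123.8°–147.5°] cycloidal, h=13: θ=128.7° here. β=4.9, B=23.7. 13·(0.2068 − sin(2π·0.2068)/(2π)) = 0.6947 → s = 16.6947
radial distance = base radius + s = 40 + 16.6947 = 56.6947

56.6947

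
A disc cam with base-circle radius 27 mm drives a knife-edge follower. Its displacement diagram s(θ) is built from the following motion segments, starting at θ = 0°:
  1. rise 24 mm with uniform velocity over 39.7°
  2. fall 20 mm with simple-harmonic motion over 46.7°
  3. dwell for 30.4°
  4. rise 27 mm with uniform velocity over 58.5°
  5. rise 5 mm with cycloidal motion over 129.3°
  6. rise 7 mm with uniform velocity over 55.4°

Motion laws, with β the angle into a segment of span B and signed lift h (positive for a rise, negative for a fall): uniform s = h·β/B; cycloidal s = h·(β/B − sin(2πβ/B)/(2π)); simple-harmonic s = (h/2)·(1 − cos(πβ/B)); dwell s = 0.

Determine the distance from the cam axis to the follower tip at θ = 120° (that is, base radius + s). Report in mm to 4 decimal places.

seg 1 [0°–39.7°] uniform, h=24: full span → s += 24 → s = 24.0000
seg 2 [39.7°–86.4°] simple-harmonic, h=-20: full span → s += -20 → s = 4.0000
seg 3 [86.4°–116.8°] dwell: s stays 4.0000
seg 4 [116.8°–175.3°] uniform, h=27: θ=120° here. β=3.2, B=58.5. 27·3.2/58.5 = 1.4769 → s = 5.4769
radial distance = base radius + s = 27 + 5.4769 = 32.4769

32.4769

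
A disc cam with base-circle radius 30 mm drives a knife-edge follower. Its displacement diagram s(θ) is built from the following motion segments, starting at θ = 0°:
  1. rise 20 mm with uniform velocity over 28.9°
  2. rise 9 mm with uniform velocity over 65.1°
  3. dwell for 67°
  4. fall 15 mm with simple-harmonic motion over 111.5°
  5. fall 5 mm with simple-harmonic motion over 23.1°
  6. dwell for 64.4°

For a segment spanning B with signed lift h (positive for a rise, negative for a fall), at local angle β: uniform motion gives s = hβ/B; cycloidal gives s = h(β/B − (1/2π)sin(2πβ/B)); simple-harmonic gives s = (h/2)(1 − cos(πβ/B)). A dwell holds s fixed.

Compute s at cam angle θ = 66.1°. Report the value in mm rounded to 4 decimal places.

seg 1 [0°–28.9°] uniform, h=20: full span → s += 20 → s = 20.0000
seg 2 [28.9°–94°] uniform, h=9: θ=66.1° here. β=37.2, B=65.1. 9·37.2/65.1 = 5.1429 → s = 25.1429

25.1429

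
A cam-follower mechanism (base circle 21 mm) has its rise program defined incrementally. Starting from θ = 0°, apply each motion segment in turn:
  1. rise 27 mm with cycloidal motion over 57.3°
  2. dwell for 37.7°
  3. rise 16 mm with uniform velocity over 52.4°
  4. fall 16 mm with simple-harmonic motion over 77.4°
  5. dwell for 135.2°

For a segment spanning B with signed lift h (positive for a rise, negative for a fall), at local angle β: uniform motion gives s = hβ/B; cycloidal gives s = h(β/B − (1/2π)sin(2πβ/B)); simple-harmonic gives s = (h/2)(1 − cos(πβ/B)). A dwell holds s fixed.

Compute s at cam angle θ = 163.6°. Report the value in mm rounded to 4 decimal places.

seg 1 [0°–57.3°] cycloidal, h=27: full span → s += 27 → s = 27.0000
seg 2 [57.3°–95°] dwell: s stays 27.0000
seg 3 [95°–147.4°] uniform, h=16: full span → s += 16 → s = 43.0000
seg 4 [147.4°–224.8°] simple-harmonic, h=-16: θ=163.6° here. β=16.2, B=77.4. -16/2·(1 − cos(π·0.2093)) = -1.6680 → s = 41.3320

41.3320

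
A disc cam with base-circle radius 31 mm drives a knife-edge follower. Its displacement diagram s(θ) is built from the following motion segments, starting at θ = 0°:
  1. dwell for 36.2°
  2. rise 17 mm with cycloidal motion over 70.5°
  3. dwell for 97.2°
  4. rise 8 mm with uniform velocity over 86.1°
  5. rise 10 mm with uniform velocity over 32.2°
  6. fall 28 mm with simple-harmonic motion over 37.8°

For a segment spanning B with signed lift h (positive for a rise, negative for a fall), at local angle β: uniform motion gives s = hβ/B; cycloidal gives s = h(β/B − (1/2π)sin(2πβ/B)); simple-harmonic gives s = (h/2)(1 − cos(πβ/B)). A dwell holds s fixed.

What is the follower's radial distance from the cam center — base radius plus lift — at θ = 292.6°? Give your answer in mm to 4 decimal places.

seg 1 [0°–36.2°] dwell: s stays 0.0000
seg 2 [36.2°–106.7°] cycloidal, h=17: full span → s += 17 → s = 17.0000
seg 3 [106.7°–203.9°] dwell: s stays 17.0000
seg 4 [203.9°–290°] uniform, h=8: full span → s += 8 → s = 25.0000
seg 5 [290°–322.2°] uniform, h=10: θ=292.6° here. β=2.6, B=32.2. 10·2.6/32.2 = 0.8075 → s = 25.8075
radial distance = base radius + s = 31 + 25.8075 = 56.8075

56.8075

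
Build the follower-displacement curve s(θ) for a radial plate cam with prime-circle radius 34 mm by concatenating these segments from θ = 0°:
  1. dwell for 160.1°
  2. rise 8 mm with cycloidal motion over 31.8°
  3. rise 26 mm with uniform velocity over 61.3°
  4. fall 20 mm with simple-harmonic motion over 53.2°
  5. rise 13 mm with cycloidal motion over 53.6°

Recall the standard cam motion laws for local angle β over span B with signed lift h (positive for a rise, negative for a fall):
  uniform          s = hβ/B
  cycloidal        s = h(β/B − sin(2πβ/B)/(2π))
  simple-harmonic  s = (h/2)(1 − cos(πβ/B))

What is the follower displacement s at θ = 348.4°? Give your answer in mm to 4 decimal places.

seg 1 [0°–160.1°] dwell: s stays 0.0000
seg 2 [160.1°–191.9°] cycloidal, h=8: full span → s += 8 → s = 8.0000
seg 3 [191.9°–253.2°] uniform, h=26: full span → s += 26 → s = 34.0000
seg 4 [253.2°–306.4°] simple-harmonic, h=-20: full span → s += -20 → s = 14.0000
seg 5 [306.4°–360°] cycloidal, h=13: θ=348.4° here. β=42, B=53.6. 13·(0.7836 − sin(2π·0.7836)/(2π)) = 12.2097 → s = 26.2097

26.2097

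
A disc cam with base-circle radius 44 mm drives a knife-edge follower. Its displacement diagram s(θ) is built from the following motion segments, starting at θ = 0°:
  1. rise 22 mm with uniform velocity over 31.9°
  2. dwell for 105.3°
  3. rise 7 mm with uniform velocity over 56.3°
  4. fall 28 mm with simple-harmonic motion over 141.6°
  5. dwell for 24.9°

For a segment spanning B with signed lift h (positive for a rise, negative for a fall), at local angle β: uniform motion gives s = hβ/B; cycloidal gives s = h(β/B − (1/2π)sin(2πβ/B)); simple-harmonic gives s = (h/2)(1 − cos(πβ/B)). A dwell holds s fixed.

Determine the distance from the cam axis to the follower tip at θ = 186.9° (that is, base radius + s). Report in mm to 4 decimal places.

seg 1 [0°–31.9°] uniform, h=22: full span → s += 22 → s = 22.0000
seg 2 [31.9°–137.2°] dwell: s stays 22.0000
seg 3 [137.2°–193.5°] uniform, h=7: θ=186.9° here. β=49.7, B=56.3. 7·49.7/56.3 = 6.1794 → s = 28.1794
radial distance = base radius + s = 44 + 28.1794 = 72.1794

72.1794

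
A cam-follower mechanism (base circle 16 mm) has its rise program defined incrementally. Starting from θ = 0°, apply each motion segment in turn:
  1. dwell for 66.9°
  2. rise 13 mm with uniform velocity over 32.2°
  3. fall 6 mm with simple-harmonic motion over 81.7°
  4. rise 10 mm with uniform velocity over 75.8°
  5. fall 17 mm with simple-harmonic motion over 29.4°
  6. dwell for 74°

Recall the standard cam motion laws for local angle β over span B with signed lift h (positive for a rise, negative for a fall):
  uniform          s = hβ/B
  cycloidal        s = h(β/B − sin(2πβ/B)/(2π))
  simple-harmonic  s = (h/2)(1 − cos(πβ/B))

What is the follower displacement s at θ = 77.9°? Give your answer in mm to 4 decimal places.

seg 1 [0°–66.9°] dwell: s stays 0.0000
seg 2 [66.9°–99.1°] uniform, h=13: θ=77.9° here. β=11, B=32.2. 13·11/32.2 = 4.4410 → s = 4.4410

4.4410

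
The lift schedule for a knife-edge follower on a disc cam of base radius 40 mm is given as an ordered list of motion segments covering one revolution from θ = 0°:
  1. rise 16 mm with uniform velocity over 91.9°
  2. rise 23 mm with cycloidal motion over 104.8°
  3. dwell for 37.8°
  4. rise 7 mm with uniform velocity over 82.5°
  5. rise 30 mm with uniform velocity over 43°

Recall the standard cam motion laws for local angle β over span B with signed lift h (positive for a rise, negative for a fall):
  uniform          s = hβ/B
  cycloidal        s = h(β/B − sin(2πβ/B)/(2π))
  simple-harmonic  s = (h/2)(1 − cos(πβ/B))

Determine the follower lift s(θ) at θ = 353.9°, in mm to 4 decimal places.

seg 1 [0°–91.9°] uniform, h=16: full span → s += 16 → s = 16.0000
seg 2 [91.9°–196.7°] cycloidal, h=23: full span → s += 23 → s = 39.0000
seg 3 [196.7°–234.5°] dwell: s stays 39.0000
seg 4 [234.5°–317°] uniform, h=7: full span → s += 7 → s = 46.0000
seg 5 [317°–360°] uniform, h=30: θ=353.9° here. β=36.9, B=43. 30·36.9/43 = 25.7442 → s = 71.7442

71.7442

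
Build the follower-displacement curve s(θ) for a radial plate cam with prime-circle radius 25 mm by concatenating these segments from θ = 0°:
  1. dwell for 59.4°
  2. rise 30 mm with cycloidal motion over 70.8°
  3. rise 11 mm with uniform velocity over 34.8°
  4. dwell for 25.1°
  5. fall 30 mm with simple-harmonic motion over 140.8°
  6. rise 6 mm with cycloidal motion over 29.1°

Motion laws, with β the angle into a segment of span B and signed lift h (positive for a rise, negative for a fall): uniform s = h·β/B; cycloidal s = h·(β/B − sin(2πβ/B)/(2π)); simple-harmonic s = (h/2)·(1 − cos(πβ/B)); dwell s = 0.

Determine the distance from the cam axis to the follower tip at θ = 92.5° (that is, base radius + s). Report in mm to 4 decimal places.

seg 1 [0°–59.4°] dwell: s stays 0.0000
seg 2 [59.4°–130.2°] cycloidal, h=30: θ=92.5° here. β=33.1, B=70.8. 30·(0.4675 − sin(2π·0.4675)/(2π)) = 13.0576 → s = 13.0576
radial distance = base radius + s = 25 + 13.0576 = 38.0576

38.0576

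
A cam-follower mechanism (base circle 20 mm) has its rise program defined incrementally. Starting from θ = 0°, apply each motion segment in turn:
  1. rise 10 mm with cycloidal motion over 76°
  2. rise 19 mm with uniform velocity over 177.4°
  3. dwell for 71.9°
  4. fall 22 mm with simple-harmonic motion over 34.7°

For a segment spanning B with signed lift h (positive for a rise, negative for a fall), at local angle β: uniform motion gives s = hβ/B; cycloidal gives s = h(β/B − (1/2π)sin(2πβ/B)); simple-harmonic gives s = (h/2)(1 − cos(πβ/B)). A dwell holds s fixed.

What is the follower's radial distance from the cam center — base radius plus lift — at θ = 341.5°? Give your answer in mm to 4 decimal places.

seg 1 [0°–76°] cycloidal, h=10: full span → s += 10 → s = 10.0000
seg 2 [76°–253.4°] uniform, h=19: full span → s += 19 → s = 29.0000
seg 3 [253.4°–325.3°] dwell: s stays 29.0000
seg 4 [325.3°–360°] simple-harmonic, h=-22: θ=341.5° here. β=16.2, B=34.7. -22/2·(1 − cos(π·0.4669)) = -9.8568 → s = 19.1432
radial distance = base radius + s = 20 + 19.1432 = 39.1432

39.1432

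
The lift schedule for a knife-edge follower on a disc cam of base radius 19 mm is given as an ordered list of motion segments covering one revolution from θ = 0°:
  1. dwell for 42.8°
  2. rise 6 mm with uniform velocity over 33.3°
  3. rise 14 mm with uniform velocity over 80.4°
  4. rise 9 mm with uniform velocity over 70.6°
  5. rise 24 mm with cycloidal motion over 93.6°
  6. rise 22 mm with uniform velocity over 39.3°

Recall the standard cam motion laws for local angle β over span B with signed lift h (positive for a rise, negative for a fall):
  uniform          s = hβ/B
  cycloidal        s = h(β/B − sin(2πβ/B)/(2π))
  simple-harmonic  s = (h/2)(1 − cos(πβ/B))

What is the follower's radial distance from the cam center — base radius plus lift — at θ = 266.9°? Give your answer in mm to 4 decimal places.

seg 1 [0°–42.8°] dwell: s stays 0.0000
seg 2 [42.8°–76.1°] uniform, h=6: full span → s += 6 → s = 6.0000
seg 3 [76.1°–156.5°] uniform, h=14: full span → s += 14 → s = 20.0000
seg 4 [156.5°–227.1°] uniform, h=9: full span → s += 9 → s = 29.0000
seg 5 [227.1°–320.7°] cycloidal, h=24: θ=266.9° here. β=39.8, B=93.6. 24·(0.4252 − sin(2π·0.4252)/(2π)) = 8.4756 → s = 37.4756
radial distance = base radius + s = 19 + 37.4756 = 56.4756

56.4756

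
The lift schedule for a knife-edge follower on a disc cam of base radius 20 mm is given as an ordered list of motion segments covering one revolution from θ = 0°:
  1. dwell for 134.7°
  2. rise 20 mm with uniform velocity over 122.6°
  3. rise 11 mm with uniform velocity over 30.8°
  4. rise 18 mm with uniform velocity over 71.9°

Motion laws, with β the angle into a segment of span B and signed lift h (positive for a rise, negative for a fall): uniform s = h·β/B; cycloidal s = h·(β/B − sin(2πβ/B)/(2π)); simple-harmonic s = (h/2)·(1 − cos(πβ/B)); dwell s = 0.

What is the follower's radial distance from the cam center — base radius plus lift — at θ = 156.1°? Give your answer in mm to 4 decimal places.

seg 1 [0°–134.7°] dwell: s stays 0.0000
seg 2 [134.7°–257.3°] uniform, h=20: θ=156.1° here. β=21.4, B=122.6. 20·21.4/122.6 = 3.4910 → s = 3.4910
radial distance = base radius + s = 20 + 3.4910 = 23.4910

23.4910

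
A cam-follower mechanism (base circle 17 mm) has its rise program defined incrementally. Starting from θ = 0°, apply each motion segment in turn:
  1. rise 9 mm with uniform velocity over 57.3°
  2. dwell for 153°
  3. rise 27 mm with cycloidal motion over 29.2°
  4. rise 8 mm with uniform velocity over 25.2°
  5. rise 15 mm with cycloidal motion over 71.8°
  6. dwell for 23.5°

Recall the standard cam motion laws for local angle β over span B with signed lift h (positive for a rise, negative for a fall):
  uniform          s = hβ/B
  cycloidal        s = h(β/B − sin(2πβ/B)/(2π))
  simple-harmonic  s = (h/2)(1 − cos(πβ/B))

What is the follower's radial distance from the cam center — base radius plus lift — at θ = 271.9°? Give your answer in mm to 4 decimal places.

seg 1 [0°–57.3°] uniform, h=9: full span → s += 9 → s = 9.0000
seg 2 [57.3°–210.3°] dwell: s stays 9.0000
seg 3 [210.3°–239.5°] cycloidal, h=27: full span → s += 27 → s = 36.0000
seg 4 [239.5°–264.7°] uniform, h=8: full span → s += 8 → s = 44.0000
seg 5 [264.7°–336.5°] cycloidal, h=15: θ=271.9° here. β=7.2, B=71.8. 15·(0.1003 − sin(2π·0.1003)/(2π)) = 0.0976 → s = 44.0976
radial distance = base radius + s = 17 + 44.0976 = 61.0976

61.0976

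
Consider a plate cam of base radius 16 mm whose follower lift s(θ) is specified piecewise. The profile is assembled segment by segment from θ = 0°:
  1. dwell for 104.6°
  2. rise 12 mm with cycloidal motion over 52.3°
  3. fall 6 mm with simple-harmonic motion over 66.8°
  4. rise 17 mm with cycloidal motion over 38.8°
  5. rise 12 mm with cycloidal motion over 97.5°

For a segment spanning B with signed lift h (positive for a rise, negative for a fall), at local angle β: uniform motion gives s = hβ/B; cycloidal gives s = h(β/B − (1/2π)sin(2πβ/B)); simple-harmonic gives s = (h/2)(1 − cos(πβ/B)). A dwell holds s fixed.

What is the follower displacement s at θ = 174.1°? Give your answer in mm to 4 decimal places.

seg 1 [0°–104.6°] dwell: s stays 0.0000
seg 2 [104.6°–156.9°] cycloidal, h=12: full span → s += 12 → s = 12.0000
seg 3 [156.9°–223.7°] simple-harmonic, h=-6: θ=174.1° here. β=17.2, B=66.8. -6/2·(1 − cos(π·0.2575)) = -0.9291 → s = 11.0709

11.0709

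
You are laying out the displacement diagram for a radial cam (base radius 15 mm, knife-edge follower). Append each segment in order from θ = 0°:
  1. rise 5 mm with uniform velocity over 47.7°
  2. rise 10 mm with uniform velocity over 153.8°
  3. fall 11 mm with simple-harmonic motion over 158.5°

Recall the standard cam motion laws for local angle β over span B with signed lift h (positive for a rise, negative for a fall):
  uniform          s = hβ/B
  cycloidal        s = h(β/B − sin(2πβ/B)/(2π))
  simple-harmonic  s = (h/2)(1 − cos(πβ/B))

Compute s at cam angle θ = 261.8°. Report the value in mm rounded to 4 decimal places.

seg 1 [0°–47.7°] uniform, h=5: full span → s += 5 → s = 5.0000
seg 2 [47.7°–201.5°] uniform, h=10: full span → s += 10 → s = 15.0000
seg 3 [201.5°–360°] simple-harmonic, h=-11: θ=261.8° here. β=60.3, B=158.5. -11/2·(1 − cos(π·0.3804)) = -3.4824 → s = 11.5176

11.5176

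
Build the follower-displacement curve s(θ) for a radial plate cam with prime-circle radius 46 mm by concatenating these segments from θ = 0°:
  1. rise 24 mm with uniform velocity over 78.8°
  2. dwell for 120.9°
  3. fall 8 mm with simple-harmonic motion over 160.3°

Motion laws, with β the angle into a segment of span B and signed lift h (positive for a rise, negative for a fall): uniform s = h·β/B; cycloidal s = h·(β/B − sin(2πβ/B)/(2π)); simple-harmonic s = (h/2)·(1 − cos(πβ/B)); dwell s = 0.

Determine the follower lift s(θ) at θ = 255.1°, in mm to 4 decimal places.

seg 1 [0°–78.8°] uniform, h=24: full span → s += 24 → s = 24.0000
seg 2 [78.8°–199.7°] dwell: s stays 24.0000
seg 3 [199.7°–360°] simple-harmonic, h=-8: θ=255.1° here. β=55.4, B=160.3. -8/2·(1 − cos(π·0.3456)) = -2.1350 → s = 21.8650

21.8650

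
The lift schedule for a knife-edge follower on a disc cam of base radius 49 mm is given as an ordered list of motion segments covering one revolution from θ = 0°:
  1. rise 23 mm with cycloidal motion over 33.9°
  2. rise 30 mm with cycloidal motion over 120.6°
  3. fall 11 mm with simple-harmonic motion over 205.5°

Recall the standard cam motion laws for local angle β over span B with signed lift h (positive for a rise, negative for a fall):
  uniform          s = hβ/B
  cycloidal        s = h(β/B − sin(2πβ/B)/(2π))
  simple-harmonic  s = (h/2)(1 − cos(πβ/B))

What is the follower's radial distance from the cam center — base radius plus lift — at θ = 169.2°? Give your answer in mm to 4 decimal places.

seg 1 [0°–33.9°] cycloidal, h=23: full span → s += 23 → s = 23.0000
seg 2 [33.9°–154.5°] cycloidal, h=30: full span → s += 30 → s = 53.0000
seg 3 [154.5°–360°] simple-harmonic, h=-11: θ=169.2° here. β=14.7, B=205.5. -11/2·(1 − cos(π·0.0715)) = -0.1383 → s = 52.8617
radial distance = base radius + s = 49 + 52.8617 = 101.8617

101.8617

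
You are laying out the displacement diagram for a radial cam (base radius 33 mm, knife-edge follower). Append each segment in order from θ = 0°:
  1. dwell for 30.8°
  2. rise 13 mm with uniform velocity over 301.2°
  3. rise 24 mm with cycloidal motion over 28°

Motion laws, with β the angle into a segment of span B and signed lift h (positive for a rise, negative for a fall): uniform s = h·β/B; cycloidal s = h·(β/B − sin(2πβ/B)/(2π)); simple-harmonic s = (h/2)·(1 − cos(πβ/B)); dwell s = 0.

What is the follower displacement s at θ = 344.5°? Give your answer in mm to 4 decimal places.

seg 1 [0°–30.8°] dwell: s stays 0.0000
seg 2 [30.8°–332°] uniform, h=13: full span → s += 13 → s = 13.0000
seg 3 [332°–360°] cycloidal, h=24: θ=344.5° here. β=12.5, B=28. 24·(0.4464 − sin(2π·0.4464)/(2π)) = 9.4527 → s = 22.4527

22.4527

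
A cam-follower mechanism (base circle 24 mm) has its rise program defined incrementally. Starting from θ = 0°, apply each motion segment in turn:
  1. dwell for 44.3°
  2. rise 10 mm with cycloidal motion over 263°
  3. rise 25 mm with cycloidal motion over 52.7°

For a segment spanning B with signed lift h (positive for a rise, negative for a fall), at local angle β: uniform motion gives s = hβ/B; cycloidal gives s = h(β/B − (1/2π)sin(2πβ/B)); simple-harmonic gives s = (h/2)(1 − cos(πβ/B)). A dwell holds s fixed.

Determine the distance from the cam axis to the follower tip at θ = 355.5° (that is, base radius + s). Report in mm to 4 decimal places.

seg 1 [0°–44.3°] dwell: s stays 0.0000
seg 2 [44.3°–307.3°] cycloidal, h=10: full span → s += 10 → s = 10.0000
seg 3 [307.3°–360°] cycloidal, h=25: θ=355.5° here. β=48.2, B=52.7. 25·(0.9146 − sin(2π·0.9146)/(2π)) = 24.8991 → s = 34.8991
radial distance = base radius + s = 24 + 34.8991 = 58.8991

58.8991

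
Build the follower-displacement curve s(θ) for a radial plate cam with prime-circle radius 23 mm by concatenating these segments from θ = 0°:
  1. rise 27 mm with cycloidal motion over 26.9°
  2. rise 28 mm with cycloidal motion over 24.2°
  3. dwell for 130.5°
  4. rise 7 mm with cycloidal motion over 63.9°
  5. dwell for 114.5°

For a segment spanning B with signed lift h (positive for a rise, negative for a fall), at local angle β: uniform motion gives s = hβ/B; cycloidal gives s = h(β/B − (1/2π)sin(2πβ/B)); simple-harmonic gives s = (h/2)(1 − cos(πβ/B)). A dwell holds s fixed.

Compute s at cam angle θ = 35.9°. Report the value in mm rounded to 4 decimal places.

seg 1 [0°–26.9°] cycloidal, h=27: full span → s += 27 → s = 27.0000
seg 2 [26.9°–51.1°] cycloidal, h=28: θ=35.9° here. β=9, B=24.2. 28·(0.3719 − sin(2π·0.3719)/(2π)) = 7.2014 → s = 34.2014

34.2014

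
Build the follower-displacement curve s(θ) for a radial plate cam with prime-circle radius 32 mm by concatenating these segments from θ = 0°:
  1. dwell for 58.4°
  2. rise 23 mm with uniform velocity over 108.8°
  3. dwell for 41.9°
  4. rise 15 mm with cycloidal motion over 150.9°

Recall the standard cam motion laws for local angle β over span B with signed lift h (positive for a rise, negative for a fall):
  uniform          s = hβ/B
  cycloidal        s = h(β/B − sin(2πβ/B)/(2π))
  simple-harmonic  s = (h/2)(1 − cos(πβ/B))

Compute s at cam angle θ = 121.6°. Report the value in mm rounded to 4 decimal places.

seg 1 [0°–58.4°] dwell: s stays 0.0000
seg 2 [58.4°–167.2°] uniform, h=23: θ=121.6° here. β=63.2, B=108.8. 23·63.2/108.8 = 13.3603 → s = 13.3603

13.3603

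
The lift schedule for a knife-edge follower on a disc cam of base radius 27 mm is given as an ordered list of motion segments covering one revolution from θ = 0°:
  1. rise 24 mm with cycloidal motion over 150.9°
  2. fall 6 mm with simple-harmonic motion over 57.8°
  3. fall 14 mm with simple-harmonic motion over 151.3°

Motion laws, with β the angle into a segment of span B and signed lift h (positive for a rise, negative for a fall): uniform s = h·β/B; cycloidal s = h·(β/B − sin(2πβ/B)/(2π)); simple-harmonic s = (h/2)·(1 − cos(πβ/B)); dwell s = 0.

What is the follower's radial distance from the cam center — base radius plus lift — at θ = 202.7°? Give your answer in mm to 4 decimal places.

seg 1 [0°–150.9°] cycloidal, h=24: full span → s += 24 → s = 24.0000
seg 2 [150.9°–208.7°] simple-harmonic, h=-6: θ=202.7° here. β=51.8, B=57.8. -6/2·(1 − cos(π·0.8962)) = -5.8419 → s = 18.1581
radial distance = base radius + s = 27 + 18.1581 = 45.1581

45.1581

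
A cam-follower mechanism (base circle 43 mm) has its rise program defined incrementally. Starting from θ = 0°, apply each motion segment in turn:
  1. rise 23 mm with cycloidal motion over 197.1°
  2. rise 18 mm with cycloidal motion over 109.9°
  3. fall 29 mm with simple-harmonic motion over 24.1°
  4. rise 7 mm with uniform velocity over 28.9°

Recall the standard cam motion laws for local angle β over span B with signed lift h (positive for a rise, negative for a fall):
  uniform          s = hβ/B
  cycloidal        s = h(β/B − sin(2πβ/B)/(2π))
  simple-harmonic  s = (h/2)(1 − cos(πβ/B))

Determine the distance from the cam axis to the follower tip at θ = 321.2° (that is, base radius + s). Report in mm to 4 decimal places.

seg 1 [0°–197.1°] cycloidal, h=23: full span → s += 23 → s = 23.0000
seg 2 [197.1°–307°] cycloidal, h=18: full span → s += 18 → s = 41.0000
seg 3 [307°–331.1°] simple-harmonic, h=-29: θ=321.2° here. β=14.2, B=24.1. -29/2·(1 − cos(π·0.5892)) = -18.5109 → s = 22.4891
radial distance = base radius + s = 43 + 22.4891 = 65.4891

65.4891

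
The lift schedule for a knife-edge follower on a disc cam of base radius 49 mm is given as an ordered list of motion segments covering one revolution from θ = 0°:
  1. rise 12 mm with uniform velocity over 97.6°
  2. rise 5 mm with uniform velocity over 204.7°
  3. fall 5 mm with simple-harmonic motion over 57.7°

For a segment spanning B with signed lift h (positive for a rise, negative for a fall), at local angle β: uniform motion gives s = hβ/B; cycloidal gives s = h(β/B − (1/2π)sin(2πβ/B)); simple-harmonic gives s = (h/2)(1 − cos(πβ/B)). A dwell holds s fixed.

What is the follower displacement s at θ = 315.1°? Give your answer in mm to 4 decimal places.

seg 1 [0°–97.6°] uniform, h=12: full span → s += 12 → s = 12.0000
seg 2 [97.6°–302.3°] uniform, h=5: full span → s += 5 → s = 17.0000
seg 3 [302.3°–360°] simple-harmonic, h=-5: θ=315.1° here. β=12.8, B=57.7. -5/2·(1 − cos(π·0.2218)) = -0.5829 → s = 16.4171

16.4171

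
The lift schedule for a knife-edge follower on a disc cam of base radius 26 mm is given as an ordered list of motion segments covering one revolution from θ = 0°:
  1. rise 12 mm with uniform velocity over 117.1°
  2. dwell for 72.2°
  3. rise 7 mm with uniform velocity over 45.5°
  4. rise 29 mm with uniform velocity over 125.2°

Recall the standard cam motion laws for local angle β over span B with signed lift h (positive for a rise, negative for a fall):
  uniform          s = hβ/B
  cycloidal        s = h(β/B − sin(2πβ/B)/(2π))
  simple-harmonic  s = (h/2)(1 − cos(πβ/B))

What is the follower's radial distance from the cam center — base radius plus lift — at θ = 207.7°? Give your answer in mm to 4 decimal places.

seg 1 [0°–117.1°] uniform, h=12: full span → s += 12 → s = 12.0000
seg 2 [117.1°–189.3°] dwell: s stays 12.0000
seg 3 [189.3°–234.8°] uniform, h=7: θ=207.7° here. β=18.4, B=45.5. 7·18.4/45.5 = 2.8308 → s = 14.8308
radial distance = base radius + s = 26 + 14.8308 = 40.8308

40.8308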